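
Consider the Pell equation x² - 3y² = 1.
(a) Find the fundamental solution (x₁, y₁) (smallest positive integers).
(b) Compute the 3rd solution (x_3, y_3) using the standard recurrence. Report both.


Step 1: Find the fundamental solution (x₁, y₁) of x² - 3y² = 1.
  Expand √3 as a continued fraction. a₀ = ⌊√3⌋ = 1; iterate m_{k+1} = d_k·a_k − m_k, d_{k+1} = (3 − m_{k+1}²)/d_k, a_{k+1} = ⌊(a₀ + m_{k+1})/d_{k+1}⌋ (starting m₀ = 0, d₀ = 1), with convergents p_k = a_k·p_{k-1} + p_{k-2}, q_k = a_k·q_{k-1} + q_{k-2} (p₋₁ = 1, q₋₁ = 0):
  k = 0: a₀ = 1; p₀/q₀ = 1/1; p₀² − 3·q₀² = 1 − 3 = -2.
  k = 1: m = 1, d = 2, a = ⌊(1 + 1)/2⌋ = 1; p/q = (1·1 + 1)/(1·1 + 0) = 2/1; p² − 3·q² = 4 − 3 = 1.
  The first convergent with p² − 3·q² = 1 gives the fundamental solution (x₁, y₁) = (2, 1).
Step 2: Apply the recurrence (x_{n+1}, y_{n+1}) = (x₁x_n + 3y₁y_n, x₁y_n + y₁x_n) repeatedly.
  From (x_1, y_1) = (2, 1): x_2 = 2·2 + 3·1·1 = 7; y_2 = 2·1 + 1·2 = 4.
  From (x_2, y_2) = (7, 4): x_3 = 2·7 + 3·1·4 = 26; y_3 = 2·4 + 1·7 = 15.
Step 3: Verify x_3² - 3·y_3² = 676 - 675 = 1 (should be 1). ✓

(x_1, y_1) = (2, 1); (x_3, y_3) = (26, 15).


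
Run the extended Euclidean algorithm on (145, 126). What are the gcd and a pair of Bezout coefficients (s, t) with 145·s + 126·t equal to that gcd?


Euclidean algorithm on (145, 126) — divide until remainder is 0:
  145 = 1 · 126 + 19
  126 = 6 · 19 + 12
  19 = 1 · 12 + 7
  12 = 1 · 7 + 5
  7 = 1 · 5 + 2
  5 = 2 · 2 + 1
  2 = 2 · 1 + 0
gcd(145, 126) = 1.
Track Bezout coefficients alongside the remainders: start with r₀ = 145 = a·1 + b·0 (s = 1, t = 0) and r₁ = 126 = a·0 + b·1 (s = 0, t = 1); each new remainder r_{k+1} = r_{k-1} − q_k·r_k inherits s_{k+1} = s_{k-1} − q_k·s_k, t_{k+1} = t_{k-1} − q_k·t_k, so r_k = a·s_k + b·t_k at every step:
  q = 1: r = 19, s = 1 − 1·0 = 1, t = 0 − 1·1 = -1  (check: 145·1 + 126·(-1) = 19)
  q = 6: r = 12, s = 0 − 6·1 = -6, t = 1 − 6·(-1) = 7  (check: 145·(-6) + 126·7 = 12)
  q = 1: r = 7, s = 1 − 1·(-6) = 7, t = -1 − 1·7 = -8  (check: 145·7 + 126·(-8) = 7)
  q = 1: r = 5, s = -6 − 1·7 = -13, t = 7 − 1·(-8) = 15  (check: 145·(-13) + 126·15 = 5)
  q = 1: r = 2, s = 7 − 1·(-13) = 20, t = -8 − 1·15 = -23  (check: 145·20 + 126·(-23) = 2)
  q = 2: r = 1, s = -13 − 2·20 = -53, t = 15 − 2·(-23) = 61  (check: 145·(-53) + 126·61 = 1)
The row with r = 1 (the gcd) gives the Bezout coefficients s = -53, t = 61.
Result: 145 · (-53) + 126 · (61) = 1.

gcd(145, 126) = 1; s = -53, t = 61 (check: 145·(-53) + 126·61 = 1).


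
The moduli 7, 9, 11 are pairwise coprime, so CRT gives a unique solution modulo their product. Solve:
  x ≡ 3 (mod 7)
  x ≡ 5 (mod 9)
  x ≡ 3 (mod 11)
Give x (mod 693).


Moduli 7, 9, 11 are pairwise coprime; by CRT there is a unique solution modulo M = 7 · 9 · 11 = 693.
Solve pairwise, accumulating the modulus:
  Start with x ≡ 3 (mod 7).
  Combine with x ≡ 5 (mod 9): since gcd(7, 9) = 1, we get a unique residue mod 63.
    Write x = 3 + 7·t and substitute into x ≡ 5 (mod 9): 7·t ≡ 5 − 3 = 2 (mod 9).
    The inverse of 7 mod 9 is 4 (since 7·4 = 28 = 3·9 + 1), so t ≡ 4·2 = 8 ≡ 8 (mod 9).
    Then x = 3 + 7·8 = 59, valid modulo lcm(7, 9) = 63: x ≡ 59 (mod 63).
  Combine with x ≡ 3 (mod 11): since gcd(63, 11) = 1, we get a unique residue mod 693.
    Write x = 59 + 63·t and substitute into x ≡ 3 (mod 11): 63·t ≡ 3 − 59 = -56 (mod 11).
    Reduce coefficients mod 11: 8·t ≡ 10 (mod 11).
    The inverse of 8 mod 11 is 7 (since 8·7 = 56 = 5·11 + 1), so t ≡ 7·10 = 70 ≡ 4 (mod 11).
    Then x = 59 + 63·4 = 311, valid modulo lcm(63, 11) = 693: x ≡ 311 (mod 693).
Verify: 311 mod 7 = 3 ✓, 311 mod 9 = 5 ✓, 311 mod 11 = 3 ✓.

x ≡ 311 (mod 693).


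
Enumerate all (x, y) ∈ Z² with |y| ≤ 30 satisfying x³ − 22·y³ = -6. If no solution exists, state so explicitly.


The equation is x³ - 22y³ = -6. For fixed y, x³ = 22·y³ − 6, so a solution requires the RHS to be a perfect cube.
Strategy: iterate y from -30 to 30, compute RHS = 22·y³ − 6, and check whether it is a (positive or negative) perfect cube.
Check small values of y:
  y = 0: RHS = -6 is not a perfect cube.
  y = 1: RHS = 16 is not a perfect cube.
  y = -1: RHS = -28 is not a perfect cube.
  y = 2: RHS = 170 is not a perfect cube.
  y = -2: RHS = -182 is not a perfect cube.
  y = 3: RHS = 588 is not a perfect cube.
  y = -3: RHS = -600 is not a perfect cube.
Continuing, at y = 5: RHS = 2744 = (14)³ ⇒ x = 14 works.
Searching the remaining y in |y| ≤ 30 finds no further solutions.
Collected solutions: (14, 5).

Solutions (with |y| ≤ 30): (14, 5).


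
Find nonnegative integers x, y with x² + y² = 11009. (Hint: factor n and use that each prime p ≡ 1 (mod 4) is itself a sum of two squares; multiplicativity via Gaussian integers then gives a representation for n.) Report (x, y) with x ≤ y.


Step 1: Factor n = 11009 = 101 · 109.
Step 2: Check the mod-4 condition on each prime factor: 101 ≡ 1 (mod 4), exponent 1; 109 ≡ 1 (mod 4), exponent 1.
All primes ≡ 3 (mod 4) appear to even exponent (or don't appear), so by the two-squares theorem n IS expressible as a sum of two squares.
Step 3: Build a representation. Here n = 101 · 109 is a product of primes ≡ 1 (mod 4). Each prime p ≡ 1 (mod 4) is itself a sum of two squares; find a² by testing p − a² for a perfect square:
  101: 101 − 1² = 100 = 10² ⇒ 101 = 1² + 10².
  109: 109 − 1² = 108, 109 − 2² = 105, 109 − 3² = 100 = 10² ⇒ 109 = 3² + 10².
  Combine using the Brahmagupta–Fibonacci identity (a² + b²)(c² + d²) = (ac − bd)² + (ad + bc)² = (ac + bd)² + (ad − bc)²:
  101 · 109 = 11009: from (1² + 10²)(3² + 10²), take (1·3 − 10·10, 1·10 + 10·3) = (3 − 100, 10 + 30) = (-97, 40); dropping signs (only squares matter) gives (97, 40); check 97² + 40² = 9409 + 1600 = 11009 ✓.
Step 4: Order so x ≤ y and verify: 40² + 97² = 1600 + 9409 = 11009 = n. ✓

n = 11009 = 40² + 97² (one valid representation with x ≤ y).


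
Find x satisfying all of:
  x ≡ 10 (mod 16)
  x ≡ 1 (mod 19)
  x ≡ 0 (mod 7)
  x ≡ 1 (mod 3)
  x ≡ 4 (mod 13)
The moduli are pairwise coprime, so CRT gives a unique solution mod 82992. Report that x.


Product of moduli M = 16 · 19 · 7 · 3 · 13 = 82992.
Merge one congruence at a time:
  Start: x ≡ 10 (mod 16).
  Combine with x ≡ 1 (mod 19); new modulus lcm = 304.
    Write x = 10 + 16·t and substitute into x ≡ 1 (mod 19): 16·t ≡ 1 − 10 = -9 (mod 19).
    Reduce coefficients mod 19: 16·t ≡ 10 (mod 19).
    The inverse of 16 mod 19 is 6 (since 16·6 = 96 = 5·19 + 1), so t ≡ 6·10 = 60 ≡ 3 (mod 19).
    Then x = 10 + 16·3 = 58, valid modulo lcm(16, 19) = 304: x ≡ 58 (mod 304).
  Combine with x ≡ 0 (mod 7); new modulus lcm = 2128.
    Write x = 58 + 304·t and substitute into x ≡ 0 (mod 7): 304·t ≡ 0 − 58 = -58 (mod 7).
    Reduce coefficients mod 7: 3·t ≡ 5 (mod 7).
    The inverse of 3 mod 7 is 5 (since 3·5 = 15 = 2·7 + 1), so t ≡ 5·5 = 25 ≡ 4 (mod 7).
    Then x = 58 + 304·4 = 1274, valid modulo lcm(304, 7) = 2128: x ≡ 1274 (mod 2128).
  Combine with x ≡ 1 (mod 3); new modulus lcm = 6384.
    Write x = 1274 + 2128·t and substitute into x ≡ 1 (mod 3): 2128·t ≡ 1 − 1274 = -1273 (mod 3).
    Reduce coefficients mod 3: 1·t ≡ 2 (mod 3).
    So t ≡ 2 (mod 3).
    Then x = 1274 + 2128·2 = 5530, valid modulo lcm(2128, 3) = 6384: x ≡ 5530 (mod 6384).
  Combine with x ≡ 4 (mod 13); new modulus lcm = 82992.
    Write x = 5530 + 6384·t and substitute into x ≡ 4 (mod 13): 6384·t ≡ 4 − 5530 = -5526 (mod 13).
    Reduce coefficients mod 13: 1·t ≡ 12 (mod 13).
    So t ≡ 12 (mod 13).
    Then x = 5530 + 6384·12 = 82138, valid modulo lcm(6384, 13) = 82992: x ≡ 82138 (mod 82992).
Verify against each original: 82138 mod 16 = 10, 82138 mod 19 = 1, 82138 mod 7 = 0, 82138 mod 3 = 1, 82138 mod 13 = 4.

x ≡ 82138 (mod 82992).


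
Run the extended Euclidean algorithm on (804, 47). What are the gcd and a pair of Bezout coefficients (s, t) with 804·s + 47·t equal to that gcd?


Euclidean algorithm on (804, 47) — divide until remainder is 0:
  804 = 17 · 47 + 5
  47 = 9 · 5 + 2
  5 = 2 · 2 + 1
  2 = 2 · 1 + 0
gcd(804, 47) = 1.
Track Bezout coefficients alongside the remainders: start with r₀ = 804 = a·1 + b·0 (s = 1, t = 0) and r₁ = 47 = a·0 + b·1 (s = 0, t = 1); each new remainder r_{k+1} = r_{k-1} − q_k·r_k inherits s_{k+1} = s_{k-1} − q_k·s_k, t_{k+1} = t_{k-1} − q_k·t_k, so r_k = a·s_k + b·t_k at every step:
  q = 17: r = 5, s = 1 − 17·0 = 1, t = 0 − 17·1 = -17  (check: 804·1 + 47·(-17) = 5)
  q = 9: r = 2, s = 0 − 9·1 = -9, t = 1 − 9·(-17) = 154  (check: 804·(-9) + 47·154 = 2)
  q = 2: r = 1, s = 1 − 2·(-9) = 19, t = -17 − 2·154 = -325  (check: 804·19 + 47·(-325) = 1)
The row with r = 1 (the gcd) gives the Bezout coefficients s = 19, t = -325.
Result: 804 · (19) + 47 · (-325) = 1.

gcd(804, 47) = 1; s = 19, t = -325 (check: 804·19 + 47·(-325) = 1).


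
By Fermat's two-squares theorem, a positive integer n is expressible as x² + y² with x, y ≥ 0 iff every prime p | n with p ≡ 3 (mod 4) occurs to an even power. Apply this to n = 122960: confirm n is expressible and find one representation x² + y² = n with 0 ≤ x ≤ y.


Step 1: Factor n = 122960 = 2^4 · 5 · 29 · 53.
Step 2: Check the mod-4 condition on each prime factor: 2 = 2 (special); 5 ≡ 1 (mod 4), exponent 1; 29 ≡ 1 (mod 4), exponent 1; 53 ≡ 1 (mod 4), exponent 1.
All primes ≡ 3 (mod 4) appear to even exponent (or don't appear), so by the two-squares theorem n IS expressible as a sum of two squares.
Step 3: Build a representation. Group n = k² · m with k = 4 and m = 5 · 29 · 53 = 7685 (a product of primes ≡ 1 (mod 4)); a representation of m scales to one of n via (k·x)² + (k·y)² = k²(x² + y²). Each prime p ≡ 1 (mod 4) is itself a sum of two squares; find a² by testing p − a² for a perfect square:
  5: 5 − 1² = 4 = 2² ⇒ 5 = 1² + 2².
  29: 29 − 1² = 28, 29 − 2² = 25 = 5² ⇒ 29 = 2² + 5².
  53: 53 − 1² = 52, 53 − 2² = 49 = 7² ⇒ 53 = 2² + 7².
  Combine using the Brahmagupta–Fibonacci identity (a² + b²)(c² + d²) = (ac − bd)² + (ad + bc)² = (ac + bd)² + (ad − bc)²:
  5 · 29 = 145: from (1² + 2²)(2² + 5²), take (1·2 − 2·5, 1·5 + 2·2) = (2 − 10, 5 + 4) = (-8, 9); dropping signs (only squares matter) gives (8, 9); check 8² + 9² = 64 + 81 = 145 ✓.
  145 · 53 = 7685: from (8² + 9²)(2² + 7²), take (8·2 − 9·7, 8·7 + 9·2) = (16 − 63, 56 + 18) = (-47, 74); dropping signs (only squares matter) gives (47, 74); check 47² + 74² = 2209 + 5476 = 7685 ✓.
  Scale by k = 4: (4·47, 4·74) = (188, 296).
Step 4: Order so x ≤ y and verify: 188² + 296² = 35344 + 87616 = 122960 = n. ✓

n = 122960 = 188² + 296² (one valid representation with x ≤ y).


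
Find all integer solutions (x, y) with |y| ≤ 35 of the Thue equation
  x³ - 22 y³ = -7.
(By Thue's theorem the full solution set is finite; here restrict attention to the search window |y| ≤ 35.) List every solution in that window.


The equation is x³ - 22y³ = -7. For fixed y, x³ = 22·y³ − 7, so a solution requires the RHS to be a perfect cube.
Strategy: iterate y from -35 to 35, compute RHS = 22·y³ − 7, and check whether it is a (positive or negative) perfect cube.
Check small values of y:
  y = 0: RHS = -7 is not a perfect cube.
  y = 1: RHS = 15 is not a perfect cube.
  y = -1: RHS = -29 is not a perfect cube.
  y = 2: RHS = 169 is not a perfect cube.
  y = -2: RHS = -183 is not a perfect cube.
  y = 3: RHS = 587 is not a perfect cube.
  y = -3: RHS = -601 is not a perfect cube.
Continuing the search up to |y| = 35 finds no solutions either.
No (x, y) in the scanned range satisfies the equation.

No integer solutions with |y| ≤ 35.


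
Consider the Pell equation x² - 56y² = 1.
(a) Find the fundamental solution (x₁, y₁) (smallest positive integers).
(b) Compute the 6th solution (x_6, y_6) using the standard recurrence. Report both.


Step 1: Find the fundamental solution (x₁, y₁) of x² - 56y² = 1.
  Expand √56 as a continued fraction. a₀ = ⌊√56⌋ = 7; iterate m_{k+1} = d_k·a_k − m_k, d_{k+1} = (56 − m_{k+1}²)/d_k, a_{k+1} = ⌊(a₀ + m_{k+1})/d_{k+1}⌋ (starting m₀ = 0, d₀ = 1), with convergents p_k = a_k·p_{k-1} + p_{k-2}, q_k = a_k·q_{k-1} + q_{k-2} (p₋₁ = 1, q₋₁ = 0):
  k = 0: a₀ = 7; p₀/q₀ = 7/1; p₀² − 56·q₀² = 49 − 56 = -7.
  k = 1: m = 7, d = 7, a = ⌊(7 + 7)/7⌋ = 2; p/q = (2·7 + 1)/(2·1 + 0) = 15/2; p² − 56·q² = 225 − 224 = 1.
  The first convergent with p² − 56·q² = 1 gives the fundamental solution (x₁, y₁) = (15, 2).
Step 2: Apply the recurrence (x_{n+1}, y_{n+1}) = (x₁x_n + 56y₁y_n, x₁y_n + y₁x_n) repeatedly.
  From (x_1, y_1) = (15, 2): x_2 = 15·15 + 56·2·2 = 449; y_2 = 15·2 + 2·15 = 60.
  From (x_2, y_2) = (449, 60): x_3 = 15·449 + 56·2·60 = 13455; y_3 = 15·60 + 2·449 = 1798.
  From (x_3, y_3) = (13455, 1798): x_4 = 15·13455 + 56·2·1798 = 403201; y_4 = 15·1798 + 2·13455 = 53880.
  From (x_4, y_4) = (403201, 53880): x_5 = 15·403201 + 56·2·53880 = 12082575; y_5 = 15·53880 + 2·403201 = 1614602.
  From (x_5, y_5) = (12082575, 1614602): x_6 = 15·12082575 + 56·2·1614602 = 362074049; y_6 = 15·1614602 + 2·12082575 = 48384180.
Step 3: Verify x_6² - 56·y_6² = 131097616959254401 - 131097616959254400 = 1 (should be 1). ✓

(x_1, y_1) = (15, 2); (x_6, y_6) = (362074049, 48384180).


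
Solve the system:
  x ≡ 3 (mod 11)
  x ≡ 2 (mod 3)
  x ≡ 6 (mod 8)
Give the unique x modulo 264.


Moduli 11, 3, 8 are pairwise coprime; by CRT there is a unique solution modulo M = 11 · 3 · 8 = 264.
Solve pairwise, accumulating the modulus:
  Start with x ≡ 3 (mod 11).
  Combine with x ≡ 2 (mod 3): since gcd(11, 3) = 1, we get a unique residue mod 33.
    Write x = 3 + 11·t and substitute into x ≡ 2 (mod 3): 11·t ≡ 2 − 3 = -1 (mod 3).
    Reduce coefficients mod 3: 2·t ≡ 2 (mod 3).
    The inverse of 2 mod 3 is 2 (since 2·2 = 4 = 1·3 + 1), so t ≡ 2·2 = 4 ≡ 1 (mod 3).
    Then x = 3 + 11·1 = 14, valid modulo lcm(11, 3) = 33: x ≡ 14 (mod 33).
  Combine with x ≡ 6 (mod 8): since gcd(33, 8) = 1, we get a unique residue mod 264.
    Write x = 14 + 33·t and substitute into x ≡ 6 (mod 8): 33·t ≡ 6 − 14 = -8 (mod 8).
    Reduce coefficients mod 8: 1·t ≡ 0 (mod 8).
    So t ≡ 0 (mod 8).
    Then x = 14 + 33·0 = 14, valid modulo lcm(33, 8) = 264: x ≡ 14 (mod 264).
Verify: 14 mod 11 = 3 ✓, 14 mod 3 = 2 ✓, 14 mod 8 = 6 ✓.

x ≡ 14 (mod 264).


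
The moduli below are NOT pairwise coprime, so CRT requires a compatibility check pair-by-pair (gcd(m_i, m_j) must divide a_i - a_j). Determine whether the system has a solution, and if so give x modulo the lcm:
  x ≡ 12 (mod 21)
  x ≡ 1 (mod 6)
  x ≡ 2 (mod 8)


Moduli 21, 6, 8 are not pairwise coprime, so CRT works modulo lcm(m_i) when all pairwise compatibility conditions hold.
Pairwise compatibility: gcd(m_i, m_j) must divide a_i - a_j for every pair.
Merge one congruence at a time:
  Start: x ≡ 12 (mod 21).
  Combine with x ≡ 1 (mod 6): gcd(21, 6) = 3, and 1 - 12 = -11 is NOT divisible by 3.
    ⇒ system is inconsistent (no integer solution).

No solution (the system is inconsistent).


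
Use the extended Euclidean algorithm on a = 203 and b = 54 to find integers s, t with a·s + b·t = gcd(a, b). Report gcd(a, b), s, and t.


Euclidean algorithm on (203, 54) — divide until remainder is 0:
  203 = 3 · 54 + 41
  54 = 1 · 41 + 13
  41 = 3 · 13 + 2
  13 = 6 · 2 + 1
  2 = 2 · 1 + 0
gcd(203, 54) = 1.
Track Bezout coefficients alongside the remainders: start with r₀ = 203 = a·1 + b·0 (s = 1, t = 0) and r₁ = 54 = a·0 + b·1 (s = 0, t = 1); each new remainder r_{k+1} = r_{k-1} − q_k·r_k inherits s_{k+1} = s_{k-1} − q_k·s_k, t_{k+1} = t_{k-1} − q_k·t_k, so r_k = a·s_k + b·t_k at every step:
  q = 3: r = 41, s = 1 − 3·0 = 1, t = 0 − 3·1 = -3  (check: 203·1 + 54·(-3) = 41)
  q = 1: r = 13, s = 0 − 1·1 = -1, t = 1 − 1·(-3) = 4  (check: 203·(-1) + 54·4 = 13)
  q = 3: r = 2, s = 1 − 3·(-1) = 4, t = -3 − 3·4 = -15  (check: 203·4 + 54·(-15) = 2)
  q = 6: r = 1, s = -1 − 6·4 = -25, t = 4 − 6·(-15) = 94  (check: 203·(-25) + 54·94 = 1)
The row with r = 1 (the gcd) gives the Bezout coefficients s = -25, t = 94.
Result: 203 · (-25) + 54 · (94) = 1.

gcd(203, 54) = 1; s = -25, t = 94 (check: 203·(-25) + 54·94 = 1).


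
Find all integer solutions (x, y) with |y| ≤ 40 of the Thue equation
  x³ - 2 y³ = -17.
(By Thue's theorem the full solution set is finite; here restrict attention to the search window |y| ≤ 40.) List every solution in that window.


The equation is x³ - 2y³ = -17. For fixed y, x³ = 2·y³ − 17, so a solution requires the RHS to be a perfect cube.
Strategy: iterate y from -40 to 40, compute RHS = 2·y³ − 17, and check whether it is a (positive or negative) perfect cube.
Check small values of y:
  y = 0: RHS = -17 is not a perfect cube.
  y = 1: RHS = -15 is not a perfect cube.
  y = -1: RHS = -19 is not a perfect cube.
  y = 2: RHS = -1 = (-1)³ ⇒ x = -1 works.
  y = -2: RHS = -33 is not a perfect cube.
  y = 3: RHS = 37 is not a perfect cube.
  y = -3: RHS = -71 is not a perfect cube.
Continuing the search up to |y| = 40 finds no further solutions beyond those listed.
Collected solutions: (-1, 2).

Solutions (with |y| ≤ 40): (-1, 2).


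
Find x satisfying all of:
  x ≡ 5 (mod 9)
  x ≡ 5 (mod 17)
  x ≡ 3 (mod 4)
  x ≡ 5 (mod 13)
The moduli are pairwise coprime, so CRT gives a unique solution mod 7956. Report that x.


Product of moduli M = 9 · 17 · 4 · 13 = 7956.
Merge one congruence at a time:
  Start: x ≡ 5 (mod 9).
  Combine with x ≡ 5 (mod 17); new modulus lcm = 153.
    Write x = 5 + 9·t and substitute into x ≡ 5 (mod 17): 9·t ≡ 5 − 5 = 0 (mod 17).
    The inverse of 9 mod 17 is 2 (since 9·2 = 18 = 1·17 + 1), so t ≡ 2·0 = 0 ≡ 0 (mod 17).
    Then x = 5 + 9·0 = 5, valid modulo lcm(9, 17) = 153: x ≡ 5 (mod 153).
  Combine with x ≡ 3 (mod 4); new modulus lcm = 612.
    Write x = 5 + 153·t and substitute into x ≡ 3 (mod 4): 153·t ≡ 3 − 5 = -2 (mod 4).
    Reduce coefficients mod 4: 1·t ≡ 2 (mod 4).
    So t ≡ 2 (mod 4).
    Then x = 5 + 153·2 = 311, valid modulo lcm(153, 4) = 612: x ≡ 311 (mod 612).
  Combine with x ≡ 5 (mod 13); new modulus lcm = 7956.
    Write x = 311 + 612·t and substitute into x ≡ 5 (mod 13): 612·t ≡ 5 − 311 = -306 (mod 13).
    Reduce coefficients mod 13: 1·t ≡ 6 (mod 13).
    So t ≡ 6 (mod 13).
    Then x = 311 + 612·6 = 3983, valid modulo lcm(612, 13) = 7956: x ≡ 3983 (mod 7956).
Verify against each original: 3983 mod 9 = 5, 3983 mod 17 = 5, 3983 mod 4 = 3, 3983 mod 13 = 5.

x ≡ 3983 (mod 7956).


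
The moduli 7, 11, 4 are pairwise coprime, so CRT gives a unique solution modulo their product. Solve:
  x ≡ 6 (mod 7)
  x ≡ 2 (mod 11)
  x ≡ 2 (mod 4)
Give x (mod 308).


Moduli 7, 11, 4 are pairwise coprime; by CRT there is a unique solution modulo M = 7 · 11 · 4 = 308.
Solve pairwise, accumulating the modulus:
  Start with x ≡ 6 (mod 7).
  Combine with x ≡ 2 (mod 11): since gcd(7, 11) = 1, we get a unique residue mod 77.
    Write x = 6 + 7·t and substitute into x ≡ 2 (mod 11): 7·t ≡ 2 − 6 = -4 (mod 11).
    Reduce coefficients mod 11: 7·t ≡ 7 (mod 11).
    The inverse of 7 mod 11 is 8 (since 7·8 = 56 = 5·11 + 1), so t ≡ 8·7 = 56 ≡ 1 (mod 11).
    Then x = 6 + 7·1 = 13, valid modulo lcm(7, 11) = 77: x ≡ 13 (mod 77).
  Combine with x ≡ 2 (mod 4): since gcd(77, 4) = 1, we get a unique residue mod 308.
    Write x = 13 + 77·t and substitute into x ≡ 2 (mod 4): 77·t ≡ 2 − 13 = -11 (mod 4).
    Reduce coefficients mod 4: 1·t ≡ 1 (mod 4).
    So t ≡ 1 (mod 4).
    Then x = 13 + 77·1 = 90, valid modulo lcm(77, 4) = 308: x ≡ 90 (mod 308).
Verify: 90 mod 7 = 6 ✓, 90 mod 11 = 2 ✓, 90 mod 4 = 2 ✓.

x ≡ 90 (mod 308).


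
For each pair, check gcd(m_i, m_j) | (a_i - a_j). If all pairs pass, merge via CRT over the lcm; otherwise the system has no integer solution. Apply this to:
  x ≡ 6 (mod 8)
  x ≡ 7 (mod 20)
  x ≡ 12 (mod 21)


Moduli 8, 20, 21 are not pairwise coprime, so CRT works modulo lcm(m_i) when all pairwise compatibility conditions hold.
Pairwise compatibility: gcd(m_i, m_j) must divide a_i - a_j for every pair.
Merge one congruence at a time:
  Start: x ≡ 6 (mod 8).
  Combine with x ≡ 7 (mod 20): gcd(8, 20) = 4, and 7 - 6 = 1 is NOT divisible by 4.
    ⇒ system is inconsistent (no integer solution).

No solution (the system is inconsistent).


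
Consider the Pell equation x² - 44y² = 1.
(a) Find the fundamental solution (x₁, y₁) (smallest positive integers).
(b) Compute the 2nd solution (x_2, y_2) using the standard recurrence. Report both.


Step 1: Find the fundamental solution (x₁, y₁) of x² - 44y² = 1.
  Expand √44 as a continued fraction. a₀ = ⌊√44⌋ = 6; iterate m_{k+1} = d_k·a_k − m_k, d_{k+1} = (44 − m_{k+1}²)/d_k, a_{k+1} = ⌊(a₀ + m_{k+1})/d_{k+1}⌋ (starting m₀ = 0, d₀ = 1), with convergents p_k = a_k·p_{k-1} + p_{k-2}, q_k = a_k·q_{k-1} + q_{k-2} (p₋₁ = 1, q₋₁ = 0):
  k = 0: a₀ = 6; p₀/q₀ = 6/1; p₀² − 44·q₀² = 36 − 44 = -8.
  k = 1: m = 6, d = 8, a = ⌊(6 + 6)/8⌋ = 1; p/q = (1·6 + 1)/(1·1 + 0) = 7/1; p² − 44·q² = 49 − 44 = 5.
  k = 2: m = 2, d = 5, a = ⌊(6 + 2)/5⌋ = 1; p/q = (1·7 + 6)/(1·1 + 1) = 13/2; p² − 44·q² = 169 − 176 = -7.
  k = 3: m = 3, d = 7, a = ⌊(6 + 3)/7⌋ = 1; p/q = (1·13 + 7)/(1·2 + 1) = 20/3; p² − 44·q² = 400 − 396 = 4.
  k = 4: m = 4, d = 4, a = ⌊(6 + 4)/4⌋ = 2; p/q = (2·20 + 13)/(2·3 + 2) = 53/8; p² − 44·q² = 2809 − 2816 = -7.
  k = 5: m = 4, d = 7, a = ⌊(6 + 4)/7⌋ = 1; p/q = (1·53 + 20)/(1·8 + 3) = 73/11; p² − 44·q² = 5329 − 5324 = 5.
  k = 6: m = 3, d = 5, a = ⌊(6 + 3)/5⌋ = 1; p/q = (1·73 + 53)/(1·11 + 8) = 126/19; p² − 44·q² = 15876 − 15884 = -8.
  k = 7: m = 2, d = 8, a = ⌊(6 + 2)/8⌋ = 1; p/q = (1·126 + 73)/(1·19 + 11) = 199/30; p² − 44·q² = 39601 − 39600 = 1.
  The first convergent with p² − 44·q² = 1 gives the fundamental solution (x₁, y₁) = (199, 30).
Step 2: Apply the recurrence (x_{n+1}, y_{n+1}) = (x₁x_n + 44y₁y_n, x₁y_n + y₁x_n) repeatedly.
  From (x_1, y_1) = (199, 30): x_2 = 199·199 + 44·30·30 = 79201; y_2 = 199·30 + 30·199 = 11940.
Step 3: Verify x_2² - 44·y_2² = 6272798401 - 6272798400 = 1 (should be 1). ✓

(x_1, y_1) = (199, 30); (x_2, y_2) = (79201, 11940).


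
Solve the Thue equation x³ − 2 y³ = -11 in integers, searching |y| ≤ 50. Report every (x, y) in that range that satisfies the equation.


The equation is x³ - 2y³ = -11. For fixed y, x³ = 2·y³ − 11, so a solution requires the RHS to be a perfect cube.
Strategy: iterate y from -50 to 50, compute RHS = 2·y³ − 11, and check whether it is a (positive or negative) perfect cube.
Check small values of y:
  y = 0: RHS = -11 is not a perfect cube.
  y = 1: RHS = -9 is not a perfect cube.
  y = -1: RHS = -13 is not a perfect cube.
  y = 2: RHS = 5 is not a perfect cube.
  y = -2: RHS = -27 = (-3)³ ⇒ x = -3 works.
  y = 3: RHS = 43 is not a perfect cube.
  y = -3: RHS = -65 is not a perfect cube.
Continuing the search up to |y| = 50 finds no further solutions beyond those listed.
Collected solutions: (-3, -2).

Solutions (with |y| ≤ 50): (-3, -2).


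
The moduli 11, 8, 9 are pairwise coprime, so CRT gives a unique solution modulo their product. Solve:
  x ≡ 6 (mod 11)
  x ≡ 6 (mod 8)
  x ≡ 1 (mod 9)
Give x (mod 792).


Moduli 11, 8, 9 are pairwise coprime; by CRT there is a unique solution modulo M = 11 · 8 · 9 = 792.
Solve pairwise, accumulating the modulus:
  Start with x ≡ 6 (mod 11).
  Combine with x ≡ 6 (mod 8): since gcd(11, 8) = 1, we get a unique residue mod 88.
    Write x = 6 + 11·t and substitute into x ≡ 6 (mod 8): 11·t ≡ 6 − 6 = 0 (mod 8).
    Reduce coefficients mod 8: 3·t ≡ 0 (mod 8).
    The inverse of 3 mod 8 is 3 (since 3·3 = 9 = 1·8 + 1), so t ≡ 3·0 = 0 ≡ 0 (mod 8).
    Then x = 6 + 11·0 = 6, valid modulo lcm(11, 8) = 88: x ≡ 6 (mod 88).
  Combine with x ≡ 1 (mod 9): since gcd(88, 9) = 1, we get a unique residue mod 792.
    Write x = 6 + 88·t and substitute into x ≡ 1 (mod 9): 88·t ≡ 1 − 6 = -5 (mod 9).
    Reduce coefficients mod 9: 7·t ≡ 4 (mod 9).
    The inverse of 7 mod 9 is 4 (since 7·4 = 28 = 3·9 + 1), so t ≡ 4·4 = 16 ≡ 7 (mod 9).
    Then x = 6 + 88·7 = 622, valid modulo lcm(88, 9) = 792: x ≡ 622 (mod 792).
Verify: 622 mod 11 = 6 ✓, 622 mod 8 = 6 ✓, 622 mod 9 = 1 ✓.

x ≡ 622 (mod 792).


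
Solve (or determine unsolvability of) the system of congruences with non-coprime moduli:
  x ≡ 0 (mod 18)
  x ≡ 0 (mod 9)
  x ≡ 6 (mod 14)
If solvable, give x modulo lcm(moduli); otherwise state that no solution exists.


Moduli 18, 9, 14 are not pairwise coprime, so CRT works modulo lcm(m_i) when all pairwise compatibility conditions hold.
Pairwise compatibility: gcd(m_i, m_j) must divide a_i - a_j for every pair.
Merge one congruence at a time:
  Start: x ≡ 0 (mod 18).
  Combine with x ≡ 0 (mod 9): gcd(18, 9) = 9; 0 - 0 = 0, which IS divisible by 9, so compatible.
    Write x = 0 + 18·t and substitute into x ≡ 0 (mod 9): 18·t ≡ 0 − 0 = 0 (mod 9).
    Divide the congruence (and modulus) by g = 9: 2·t ≡ 0 (mod 1).
    Modulo 1 every t works; take t = 0.
    Then x = 0 + 18·0 = 0, valid modulo lcm(18, 9) = 18: x ≡ 0 (mod 18).
  Combine with x ≡ 6 (mod 14): gcd(18, 14) = 2; 6 - 0 = 6, which IS divisible by 2, so compatible.
    Write x = 0 + 18·t and substitute into x ≡ 6 (mod 14): 18·t ≡ 6 − 0 = 6 (mod 14).
    Divide the congruence (and modulus) by g = 2: 9·t ≡ 3 (mod 7).
    Reduce coefficients mod 7: 2·t ≡ 3 (mod 7).
    The inverse of 2 mod 7 is 4 (since 2·4 = 8 = 1·7 + 1), so t ≡ 4·3 = 12 ≡ 5 (mod 7).
    Then x = 0 + 18·5 = 90, valid modulo lcm(18, 14) = 126: x ≡ 90 (mod 126).
Verify: 90 mod 18 = 0, 90 mod 9 = 0, 90 mod 14 = 6.

x ≡ 90 (mod 126).


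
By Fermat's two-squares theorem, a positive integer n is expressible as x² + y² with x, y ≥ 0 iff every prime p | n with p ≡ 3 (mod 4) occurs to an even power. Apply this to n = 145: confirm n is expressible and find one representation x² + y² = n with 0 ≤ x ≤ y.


Step 1: Factor n = 145 = 5 · 29.
Step 2: Check the mod-4 condition on each prime factor: 5 ≡ 1 (mod 4), exponent 1; 29 ≡ 1 (mod 4), exponent 1.
All primes ≡ 3 (mod 4) appear to even exponent (or don't appear), so by the two-squares theorem n IS expressible as a sum of two squares.
Step 3: Build a representation. Here n = 5 · 29 is a product of primes ≡ 1 (mod 4). Each prime p ≡ 1 (mod 4) is itself a sum of two squares; find a² by testing p − a² for a perfect square:
  5: 5 − 1² = 4 = 2² ⇒ 5 = 1² + 2².
  29: 29 − 1² = 28, 29 − 2² = 25 = 5² ⇒ 29 = 2² + 5².
  Combine using the Brahmagupta–Fibonacci identity (a² + b²)(c² + d²) = (ac − bd)² + (ad + bc)² = (ac + bd)² + (ad − bc)²:
  5 · 29 = 145: from (1² + 2²)(2² + 5²), take (1·2 − 2·5, 1·5 + 2·2) = (2 − 10, 5 + 4) = (-8, 9); dropping signs (only squares matter) gives (8, 9); check 8² + 9² = 64 + 81 = 145 ✓.
Step 4: Order so x ≤ y and verify: 8² + 9² = 64 + 81 = 145 = n. ✓

n = 145 = 8² + 9² (one valid representation with x ≤ y).


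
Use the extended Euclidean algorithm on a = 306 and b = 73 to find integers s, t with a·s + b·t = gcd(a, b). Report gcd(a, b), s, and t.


Euclidean algorithm on (306, 73) — divide until remainder is 0:
  306 = 4 · 73 + 14
  73 = 5 · 14 + 3
  14 = 4 · 3 + 2
  3 = 1 · 2 + 1
  2 = 2 · 1 + 0
gcd(306, 73) = 1.
Track Bezout coefficients alongside the remainders: start with r₀ = 306 = a·1 + b·0 (s = 1, t = 0) and r₁ = 73 = a·0 + b·1 (s = 0, t = 1); each new remainder r_{k+1} = r_{k-1} − q_k·r_k inherits s_{k+1} = s_{k-1} − q_k·s_k, t_{k+1} = t_{k-1} − q_k·t_k, so r_k = a·s_k + b·t_k at every step:
  q = 4: r = 14, s = 1 − 4·0 = 1, t = 0 − 4·1 = -4  (check: 306·1 + 73·(-4) = 14)
  q = 5: r = 3, s = 0 − 5·1 = -5, t = 1 − 5·(-4) = 21  (check: 306·(-5) + 73·21 = 3)
  q = 4: r = 2, s = 1 − 4·(-5) = 21, t = -4 − 4·21 = -88  (check: 306·21 + 73·(-88) = 2)
  q = 1: r = 1, s = -5 − 1·21 = -26, t = 21 − 1·(-88) = 109  (check: 306·(-26) + 73·109 = 1)
The row with r = 1 (the gcd) gives the Bezout coefficients s = -26, t = 109.
Result: 306 · (-26) + 73 · (109) = 1.

gcd(306, 73) = 1; s = -26, t = 109 (check: 306·(-26) + 73·109 = 1).


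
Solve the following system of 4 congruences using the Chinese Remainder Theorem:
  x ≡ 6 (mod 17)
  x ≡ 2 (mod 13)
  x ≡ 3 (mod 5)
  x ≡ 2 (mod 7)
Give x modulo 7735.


Product of moduli M = 17 · 13 · 5 · 7 = 7735.
Merge one congruence at a time:
  Start: x ≡ 6 (mod 17).
  Combine with x ≡ 2 (mod 13); new modulus lcm = 221.
    Write x = 6 + 17·t and substitute into x ≡ 2 (mod 13): 17·t ≡ 2 − 6 = -4 (mod 13).
    Reduce coefficients mod 13: 4·t ≡ 9 (mod 13).
    The inverse of 4 mod 13 is 10 (since 4·10 = 40 = 3·13 + 1), so t ≡ 10·9 = 90 ≡ 12 (mod 13).
    Then x = 6 + 17·12 = 210, valid modulo lcm(17, 13) = 221: x ≡ 210 (mod 221).
  Combine with x ≡ 3 (mod 5); new modulus lcm = 1105.
    Write x = 210 + 221·t and substitute into x ≡ 3 (mod 5): 221·t ≡ 3 − 210 = -207 (mod 5).
    Reduce coefficients mod 5: 1·t ≡ 3 (mod 5).
    So t ≡ 3 (mod 5).
    Then x = 210 + 221·3 = 873, valid modulo lcm(221, 5) = 1105: x ≡ 873 (mod 1105).
  Combine with x ≡ 2 (mod 7); new modulus lcm = 7735.
    Write x = 873 + 1105·t and substitute into x ≡ 2 (mod 7): 1105·t ≡ 2 − 873 = -871 (mod 7).
    Reduce coefficients mod 7: 6·t ≡ 4 (mod 7).
    The inverse of 6 mod 7 is 6 (since 6·6 = 36 = 5·7 + 1), so t ≡ 6·4 = 24 ≡ 3 (mod 7).
    Then x = 873 + 1105·3 = 4188, valid modulo lcm(1105, 7) = 7735: x ≡ 4188 (mod 7735).
Verify against each original: 4188 mod 17 = 6, 4188 mod 13 = 2, 4188 mod 5 = 3, 4188 mod 7 = 2.

x ≡ 4188 (mod 7735).


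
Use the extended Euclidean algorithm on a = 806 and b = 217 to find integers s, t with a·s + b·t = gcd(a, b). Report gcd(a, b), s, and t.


Euclidean algorithm on (806, 217) — divide until remainder is 0:
  806 = 3 · 217 + 155
  217 = 1 · 155 + 62
  155 = 2 · 62 + 31
  62 = 2 · 31 + 0
gcd(806, 217) = 31.
Track Bezout coefficients alongside the remainders: start with r₀ = 806 = a·1 + b·0 (s = 1, t = 0) and r₁ = 217 = a·0 + b·1 (s = 0, t = 1); each new remainder r_{k+1} = r_{k-1} − q_k·r_k inherits s_{k+1} = s_{k-1} − q_k·s_k, t_{k+1} = t_{k-1} − q_k·t_k, so r_k = a·s_k + b·t_k at every step:
  q = 3: r = 155, s = 1 − 3·0 = 1, t = 0 − 3·1 = -3  (check: 806·1 + 217·(-3) = 155)
  q = 1: r = 62, s = 0 − 1·1 = -1, t = 1 − 1·(-3) = 4  (check: 806·(-1) + 217·4 = 62)
  q = 2: r = 31, s = 1 − 2·(-1) = 3, t = -3 − 2·4 = -11  (check: 806·3 + 217·(-11) = 31)
The row with r = 31 (the gcd) gives the Bezout coefficients s = 3, t = -11.
Result: 806 · (3) + 217 · (-11) = 31.

gcd(806, 217) = 31; s = 3, t = -11 (check: 806·3 + 217·(-11) = 31).


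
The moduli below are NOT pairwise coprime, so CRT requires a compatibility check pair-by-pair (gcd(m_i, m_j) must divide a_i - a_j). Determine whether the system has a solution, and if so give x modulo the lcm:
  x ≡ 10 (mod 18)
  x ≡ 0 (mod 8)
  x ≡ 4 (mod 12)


Moduli 18, 8, 12 are not pairwise coprime, so CRT works modulo lcm(m_i) when all pairwise compatibility conditions hold.
Pairwise compatibility: gcd(m_i, m_j) must divide a_i - a_j for every pair.
Merge one congruence at a time:
  Start: x ≡ 10 (mod 18).
  Combine with x ≡ 0 (mod 8): gcd(18, 8) = 2; 0 - 10 = -10, which IS divisible by 2, so compatible.
    Write x = 10 + 18·t and substitute into x ≡ 0 (mod 8): 18·t ≡ 0 − 10 = -10 (mod 8).
    Divide the congruence (and modulus) by g = 2: 9·t ≡ -5 (mod 4).
    Reduce coefficients mod 4: 1·t ≡ 3 (mod 4).
    So t ≡ 3 (mod 4).
    Then x = 10 + 18·3 = 64, valid modulo lcm(18, 8) = 72: x ≡ 64 (mod 72).
  Combine with x ≡ 4 (mod 12): gcd(72, 12) = 12; 4 - 64 = -60, which IS divisible by 12, so compatible.
    Write x = 64 + 72·t and substitute into x ≡ 4 (mod 12): 72·t ≡ 4 − 64 = -60 (mod 12).
    Divide the congruence (and modulus) by g = 12: 6·t ≡ -5 (mod 1).
    Modulo 1 every t works; take t = 0.
    Then x = 64 + 72·0 = 64, valid modulo lcm(72, 12) = 72: x ≡ 64 (mod 72).
Verify: 64 mod 18 = 10, 64 mod 8 = 0, 64 mod 12 = 4.

x ≡ 64 (mod 72).


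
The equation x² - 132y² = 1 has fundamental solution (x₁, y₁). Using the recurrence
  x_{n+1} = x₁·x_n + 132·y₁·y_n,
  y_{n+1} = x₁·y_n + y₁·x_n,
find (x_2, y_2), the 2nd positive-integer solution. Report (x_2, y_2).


Step 1: Find the fundamental solution (x₁, y₁) of x² - 132y² = 1.
  Expand √132 as a continued fraction. a₀ = ⌊√132⌋ = 11; iterate m_{k+1} = d_k·a_k − m_k, d_{k+1} = (132 − m_{k+1}²)/d_k, a_{k+1} = ⌊(a₀ + m_{k+1})/d_{k+1}⌋ (starting m₀ = 0, d₀ = 1), with convergents p_k = a_k·p_{k-1} + p_{k-2}, q_k = a_k·q_{k-1} + q_{k-2} (p₋₁ = 1, q₋₁ = 0):
  k = 0: a₀ = 11; p₀/q₀ = 11/1; p₀² − 132·q₀² = 121 − 132 = -11.
  k = 1: m = 11, d = 11, a = ⌊(11 + 11)/11⌋ = 2; p/q = (2·11 + 1)/(2·1 + 0) = 23/2; p² − 132·q² = 529 − 528 = 1.
  The first convergent with p² − 132·q² = 1 gives the fundamental solution (x₁, y₁) = (23, 2).
Step 2: Apply the recurrence (x_{n+1}, y_{n+1}) = (x₁x_n + 132y₁y_n, x₁y_n + y₁x_n) repeatedly.
  From (x_1, y_1) = (23, 2): x_2 = 23·23 + 132·2·2 = 1057; y_2 = 23·2 + 2·23 = 92.
Step 3: Verify x_2² - 132·y_2² = 1117249 - 1117248 = 1 (should be 1). ✓

(x_1, y_1) = (23, 2); (x_2, y_2) = (1057, 92).


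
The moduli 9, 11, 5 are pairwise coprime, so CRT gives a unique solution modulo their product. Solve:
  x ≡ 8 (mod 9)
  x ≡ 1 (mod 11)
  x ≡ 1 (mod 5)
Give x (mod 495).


Moduli 9, 11, 5 are pairwise coprime; by CRT there is a unique solution modulo M = 9 · 11 · 5 = 495.
Solve pairwise, accumulating the modulus:
  Start with x ≡ 8 (mod 9).
  Combine with x ≡ 1 (mod 11): since gcd(9, 11) = 1, we get a unique residue mod 99.
    Write x = 8 + 9·t and substitute into x ≡ 1 (mod 11): 9·t ≡ 1 − 8 = -7 (mod 11).
    Reduce coefficients mod 11: 9·t ≡ 4 (mod 11).
    The inverse of 9 mod 11 is 5 (since 9·5 = 45 = 4·11 + 1), so t ≡ 5·4 = 20 ≡ 9 (mod 11).
    Then x = 8 + 9·9 = 89, valid modulo lcm(9, 11) = 99: x ≡ 89 (mod 99).
  Combine with x ≡ 1 (mod 5): since gcd(99, 5) = 1, we get a unique residue mod 495.
    Write x = 89 + 99·t and substitute into x ≡ 1 (mod 5): 99·t ≡ 1 − 89 = -88 (mod 5).
    Reduce coefficients mod 5: 4·t ≡ 2 (mod 5).
    The inverse of 4 mod 5 is 4 (since 4·4 = 16 = 3·5 + 1), so t ≡ 4·2 = 8 ≡ 3 (mod 5).
    Then x = 89 + 99·3 = 386, valid modulo lcm(99, 5) = 495: x ≡ 386 (mod 495).
Verify: 386 mod 9 = 8 ✓, 386 mod 11 = 1 ✓, 386 mod 5 = 1 ✓.

x ≡ 386 (mod 495).


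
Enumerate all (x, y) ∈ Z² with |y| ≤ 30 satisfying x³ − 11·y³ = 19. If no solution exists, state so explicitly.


The equation is x³ - 11y³ = 19. For fixed y, x³ = 11·y³ + 19, so a solution requires the RHS to be a perfect cube.
Strategy: iterate y from -30 to 30, compute RHS = 11·y³ + 19, and check whether it is a (positive or negative) perfect cube.
Check small values of y:
  y = 0: RHS = 19 is not a perfect cube.
  y = 1: RHS = 30 is not a perfect cube.
  y = -1: RHS = 8 = (2)³ ⇒ x = 2 works.
  y = 2: RHS = 107 is not a perfect cube.
  y = -2: RHS = -69 is not a perfect cube.
  y = 3: RHS = 316 is not a perfect cube.
  y = -3: RHS = -278 is not a perfect cube.
Continuing, at y = -9: RHS = -8000 = (-20)³ ⇒ x = -20 works.
Searching the remaining y in |y| ≤ 30 finds no further solutions.
Collected solutions: (2, -1), (-20, -9).

Solutions (with |y| ≤ 30): (2, -1), (-20, -9).


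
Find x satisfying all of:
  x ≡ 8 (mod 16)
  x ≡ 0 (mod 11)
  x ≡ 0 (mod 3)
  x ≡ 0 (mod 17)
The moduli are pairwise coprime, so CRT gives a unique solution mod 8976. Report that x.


Product of moduli M = 16 · 11 · 3 · 17 = 8976.
Merge one congruence at a time:
  Start: x ≡ 8 (mod 16).
  Combine with x ≡ 0 (mod 11); new modulus lcm = 176.
    Write x = 8 + 16·t and substitute into x ≡ 0 (mod 11): 16·t ≡ 0 − 8 = -8 (mod 11).
    Reduce coefficients mod 11: 5·t ≡ 3 (mod 11).
    The inverse of 5 mod 11 is 9 (since 5·9 = 45 = 4·11 + 1), so t ≡ 9·3 = 27 ≡ 5 (mod 11).
    Then x = 8 + 16·5 = 88, valid modulo lcm(16, 11) = 176: x ≡ 88 (mod 176).
  Combine with x ≡ 0 (mod 3); new modulus lcm = 528.
    Write x = 88 + 176·t and substitute into x ≡ 0 (mod 3): 176·t ≡ 0 − 88 = -88 (mod 3).
    Reduce coefficients mod 3: 2·t ≡ 2 (mod 3).
    The inverse of 2 mod 3 is 2 (since 2·2 = 4 = 1·3 + 1), so t ≡ 2·2 = 4 ≡ 1 (mod 3).
    Then x = 88 + 176·1 = 264, valid modulo lcm(176, 3) = 528: x ≡ 264 (mod 528).
  Combine with x ≡ 0 (mod 17); new modulus lcm = 8976.
    Write x = 264 + 528·t and substitute into x ≡ 0 (mod 17): 528·t ≡ 0 − 264 = -264 (mod 17).
    Reduce coefficients mod 17: 1·t ≡ 8 (mod 17).
    So t ≡ 8 (mod 17).
    Then x = 264 + 528·8 = 4488, valid modulo lcm(528, 17) = 8976: x ≡ 4488 (mod 8976).
Verify against each original: 4488 mod 16 = 8, 4488 mod 11 = 0, 4488 mod 3 = 0, 4488 mod 17 = 0.

x ≡ 4488 (mod 8976).


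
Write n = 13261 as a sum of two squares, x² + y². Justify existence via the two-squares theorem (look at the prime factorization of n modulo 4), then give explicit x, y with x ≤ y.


Step 1: Factor n = 13261 = 89 · 149.
Step 2: Check the mod-4 condition on each prime factor: 89 ≡ 1 (mod 4), exponent 1; 149 ≡ 1 (mod 4), exponent 1.
All primes ≡ 3 (mod 4) appear to even exponent (or don't appear), so by the two-squares theorem n IS expressible as a sum of two squares.
Step 3: Build a representation. Here n = 89 · 149 is a product of primes ≡ 1 (mod 4). Each prime p ≡ 1 (mod 4) is itself a sum of two squares; find a² by testing p − a² for a perfect square:
  89: 89 − 1² = 88, 89 − 2² = 85, 89 − 3² = 80, 89 − 4² = 73, 89 − 5² = 64 = 8² ⇒ 89 = 5² + 8².
  149: 149 − 1² = 148, 149 − 2² = 145, 149 − 3² = 140, 149 − 4² = 133, 149 − 5² = 124, 149 − 6² = 113, 149 − 7² = 100 = 10² ⇒ 149 = 7² + 10².
  Combine using the Brahmagupta–Fibonacci identity (a² + b²)(c² + d²) = (ac − bd)² + (ad + bc)² = (ac + bd)² + (ad − bc)²:
  89 · 149 = 13261: from (5² + 8²)(7² + 10²), take (5·7 − 8·10, 5·10 + 8·7) = (35 − 80, 50 + 56) = (-45, 106); dropping signs (only squares matter) gives (45, 106); check 45² + 106² = 2025 + 11236 = 13261 ✓.
Step 4: Order so x ≤ y and verify: 45² + 106² = 2025 + 11236 = 13261 = n. ✓

n = 13261 = 45² + 106² (one valid representation with x ≤ y).


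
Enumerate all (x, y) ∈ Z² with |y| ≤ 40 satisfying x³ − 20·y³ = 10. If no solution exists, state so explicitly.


The equation is x³ - 20y³ = 10. For fixed y, x³ = 20·y³ + 10, so a solution requires the RHS to be a perfect cube.
Strategy: iterate y from -40 to 40, compute RHS = 20·y³ + 10, and check whether it is a (positive or negative) perfect cube.
Check small values of y:
  y = 0: RHS = 10 is not a perfect cube.
  y = 1: RHS = 30 is not a perfect cube.
  y = -1: RHS = -10 is not a perfect cube.
  y = 2: RHS = 170 is not a perfect cube.
  y = -2: RHS = -150 is not a perfect cube.
  y = 3: RHS = 550 is not a perfect cube.
  y = -3: RHS = -530 is not a perfect cube.
Continuing the search up to |y| = 40 finds no solutions either.
No (x, y) in the scanned range satisfies the equation.

No integer solutions with |y| ≤ 40.


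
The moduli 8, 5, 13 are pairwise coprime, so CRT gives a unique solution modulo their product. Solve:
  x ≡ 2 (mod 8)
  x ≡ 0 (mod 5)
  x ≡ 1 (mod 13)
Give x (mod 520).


Moduli 8, 5, 13 are pairwise coprime; by CRT there is a unique solution modulo M = 8 · 5 · 13 = 520.
Solve pairwise, accumulating the modulus:
  Start with x ≡ 2 (mod 8).
  Combine with x ≡ 0 (mod 5): since gcd(8, 5) = 1, we get a unique residue mod 40.
    Write x = 2 + 8·t and substitute into x ≡ 0 (mod 5): 8·t ≡ 0 − 2 = -2 (mod 5).
    Reduce coefficients mod 5: 3·t ≡ 3 (mod 5).
    The inverse of 3 mod 5 is 2 (since 3·2 = 6 = 1·5 + 1), so t ≡ 2·3 = 6 ≡ 1 (mod 5).
    Then x = 2 + 8·1 = 10, valid modulo lcm(8, 5) = 40: x ≡ 10 (mod 40).
  Combine with x ≡ 1 (mod 13): since gcd(40, 13) = 1, we get a unique residue mod 520.
    Write x = 10 + 40·t and substitute into x ≡ 1 (mod 13): 40·t ≡ 1 − 10 = -9 (mod 13).
    Reduce coefficients mod 13: 1·t ≡ 4 (mod 13).
    So t ≡ 4 (mod 13).
    Then x = 10 + 40·4 = 170, valid modulo lcm(40, 13) = 520: x ≡ 170 (mod 520).
Verify: 170 mod 8 = 2 ✓, 170 mod 5 = 0 ✓, 170 mod 13 = 1 ✓.

x ≡ 170 (mod 520).
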